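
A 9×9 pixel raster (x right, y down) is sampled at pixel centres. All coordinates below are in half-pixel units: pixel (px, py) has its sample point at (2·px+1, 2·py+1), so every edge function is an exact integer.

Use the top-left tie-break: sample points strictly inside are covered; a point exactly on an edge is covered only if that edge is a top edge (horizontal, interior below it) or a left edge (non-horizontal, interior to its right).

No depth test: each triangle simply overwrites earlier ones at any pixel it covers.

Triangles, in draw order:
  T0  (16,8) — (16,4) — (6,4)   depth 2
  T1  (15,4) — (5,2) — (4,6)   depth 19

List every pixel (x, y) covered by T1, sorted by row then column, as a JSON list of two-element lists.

T0:
  2·area = 40  (B↔C swapped to make it positive)
  edge (16, 8)→(6, 4): d=(-10,-4) top-left  bias=+0
  edge (6, 4)→(16, 4): d=(10,0) top-left  bias=+0
  edge (16, 4)→(16, 8): d=(0,4) right/bottom  bias=-1
    (4,2)@(9, 5): e=[2,10,28] → X
    (5,2)@(11, 5): e=[10,10,20] → X
    (6,2)@(13, 5): e=[18,10,12] → X
    (7,2)@(15, 5): e=[26,10,4] → X
    (8,2)@(17, 5): e=[34,10,-4] → .
    (4,3)@(9, 7): e=[-18,30,28] → .
    (5,3)@(11, 7): e=[-10,30,20] → .
    (6,3)@(13, 7): e=[-2,30,12] → .
    (7,3)@(15, 7): e=[6,30,4] → X
    (8,3)@(17, 7): e=[14,30,-4] → .
    (7,4)@(15, 9): e=[-14,50,4] → .
  covered (5 px):
    . . . . . . . . .
    . . . . . . . . .
    . . . . X X X X .
    . . . . . . . X .
    . . . . . . . . .
    . . . . . . . . .
    . . . . . . . . .
    . . . . . . . . .
    . . . . . . . . .
T1:
  2·area = 42  (B↔C swapped to make it positive)
  edge (15, 4)→(4, 6): d=(-11,2) right/bottom  bias=-1
  edge (4, 6)→(5, 2): d=(1,-4) top-left  bias=+0
  edge (5, 2)→(15, 4): d=(10,2) right/bottom  bias=-1
    (2,1)@(5, 3): e=[31,1,10] → X
    (3,1)@(7, 3): e=[27,9,6] → X
    (4,1)@(9, 3): e=[23,17,2] → X
    (5,1)@(11, 3): e=[19,25,-2] → .
    (2,2)@(5, 5): e=[9,3,30] → X
    (5,2)@(11, 5): e=[-3,27,18] → .
    (2,3)@(5, 7): e=[-13,5,50] → .
    (3,3)@(7, 7): e=[-17,13,46] → .
    (4,3)@(9, 7): e=[-21,21,42] → .
  covered (6 px):
    . . . . . . . . .
    . . X X X . . . .
    . . X X X . . . .
    . . . . . . . . .
    . . . . . . . . .
    . . . . . . . . .
    . . . . . . . . .
    . . . . . . . . .
    . . . . . . . . .

Answer: [[2,1],[3,1],[4,1],[2,2],[3,2],[4,2]]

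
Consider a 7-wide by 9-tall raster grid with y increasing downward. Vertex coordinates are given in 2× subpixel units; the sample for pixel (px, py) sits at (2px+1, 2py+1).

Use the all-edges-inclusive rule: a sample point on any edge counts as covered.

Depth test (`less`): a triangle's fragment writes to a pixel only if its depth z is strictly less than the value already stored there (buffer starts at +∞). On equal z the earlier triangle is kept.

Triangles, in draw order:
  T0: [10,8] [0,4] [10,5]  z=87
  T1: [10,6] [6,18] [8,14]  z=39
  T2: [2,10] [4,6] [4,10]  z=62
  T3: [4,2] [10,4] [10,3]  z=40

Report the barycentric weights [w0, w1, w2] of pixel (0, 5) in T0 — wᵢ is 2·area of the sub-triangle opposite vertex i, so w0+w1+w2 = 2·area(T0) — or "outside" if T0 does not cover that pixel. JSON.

T0:
  2·area = 30
  edge (10, 8)→(0, 4): d=(-10,-4) inclusive
  edge (0, 4)→(10, 5): d=(10,1) inclusive
  edge (10, 5)→(10, 8): d=(0,3) inclusive
    (1,2)@(3, 5): e=[2,7,21] → #
    (2,2)@(5, 5): e=[10,5,15] → #
    (3,2)@(7, 5): e=[18,3,9] → #
    (4,2)@(9, 5): e=[26,1,3] → #
    (5,2)@(11, 5): e=[34,-1,-3] → ·
    (1,3)@(3, 7): e=[-18,27,21] → ·
    (2,3)@(5, 7): e=[-10,25,15] → ·
    (3,3)@(7, 7): e=[-2,23,9] → ·
    (4,3)@(9, 7): e=[6,21,3] → #
    (5,3)@(11, 7): e=[14,19,-3] → ·
    (4,4)@(9, 9): e=[-14,41,3] → ·
  covered (5 px):
    · · · · · · ·
    · · · · · · ·
    · # # # # · ·
    · · · · # · ·
    · · · · · · ·
    · · · · · · ·
    · · · · · · ·
    · · · · · · ·
    · · · · · · ·
T1:
  2·area = 8  (B↔C swapped to make it positive)
  edge (10, 6)→(8, 14): d=(-2,8) inclusive
  edge (8, 14)→(6, 18): d=(-2,4) inclusive
  edge (6, 18)→(10, 6): d=(4,-12) inclusive
    (5,1)@(11, 3): e=[-2,10,0] → ·  [on edge]
    (4,4)@(9, 9): e=[2,6,0] → #  [on edge]
    (5,4)@(11, 9): e=[-14,-2,24] → ·
    (4,5)@(9, 11): e=[-2,2,8] → ·
    (3,7)@(7, 15): e=[6,2,0] → #  [on edge]
    (4,7)@(9, 15): e=[-10,-6,24] → ·
    (3,8)@(7, 17): e=[2,-2,8] → ·
  covered (2 px):
    · · · · · · ·
    · · · · · · ·
    · · · · · · ·
    · · · · · · ·
    · · · · # · ·
    · · · · · · ·
    · · · · · · ·
    · · · # · · ·
    · · · · · · ·
T2:
  2·area = 8
  edge (2, 10)→(4, 6): d=(2,-4) inclusive
  edge (4, 6)→(4, 10): d=(0,4) inclusive
  edge (4, 10)→(2, 10): d=(-2,0) inclusive
    (1,4)@(3, 9): e=[2,4,2] → #
    (2,4)@(5, 9): e=[10,-4,2] → ·
    (1,5)@(3, 11): e=[6,4,-2] → ·
  covered (1 px):
    · · · · · · ·
    · · · · · · ·
    · · · · · · ·
    · · · · · · ·
    · # · · · · ·
    · · · · · · ·
    · · · · · · ·
    · · · · · · ·
    · · · · · · ·
T3:
  2·area = 6  (B↔C swapped to make it positive)
  edge (4, 2)→(10, 3): d=(6,1) inclusive
  edge (10, 3)→(10, 4): d=(0,1) inclusive
  edge (10, 4)→(4, 2): d=(-6,-2) inclusive
    (0,0)@(1, 1): e=[-3,9,0] → ·  [on edge]
    (3,1)@(7, 3): e=[3,3,0] → #  [on edge]
    (4,1)@(9, 3): e=[1,1,4] → #
    (5,1)@(11, 3): e=[-1,-1,8] → ·
    (3,2)@(7, 5): e=[15,3,-12] → ·
    (4,2)@(9, 5): e=[13,1,-8] → ·
    (6,2)@(13, 5): e=[9,-3,0] → ·  [on edge]
  covered (2 px):
    · · · · · · ·
    · · · # # · ·
    · · · · · · ·
    · · · · · · ·
    · · · · · · ·
    · · · · · · ·
    · · · · · · ·
    · · · · · · ·
    · · · · · · ·

Final: "outside"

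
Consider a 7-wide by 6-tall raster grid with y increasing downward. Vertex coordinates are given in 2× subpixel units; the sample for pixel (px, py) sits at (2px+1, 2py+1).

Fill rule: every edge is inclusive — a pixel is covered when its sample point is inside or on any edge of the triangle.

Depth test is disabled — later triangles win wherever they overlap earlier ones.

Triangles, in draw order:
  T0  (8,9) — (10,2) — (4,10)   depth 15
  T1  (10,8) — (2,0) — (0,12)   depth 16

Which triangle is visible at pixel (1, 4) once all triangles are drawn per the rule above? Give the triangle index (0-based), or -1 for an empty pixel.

T0:
  2·area = 26  (B↔C swapped to make it positive)
  edge (8, 9)→(4, 10): d=(-4,1) inclusive
  edge (4, 10)→(10, 2): d=(6,-8) inclusive
  edge (10, 2)→(8, 9): d=(-2,7) inclusive
    (4,2)@(9, 5): e=[15,10,1] → #
    (5,2)@(11, 5): e=[13,26,-13] → ·
    (3,3)@(7, 7): e=[9,6,11] → #
    (4,3)@(9, 7): e=[7,22,-3] → ·
    (2,4)@(5, 9): e=[3,2,21] → #
    (4,4)@(9, 9): e=[-1,34,-7] → ·
    (2,5)@(5, 11): e=[-5,14,17] → ·
    (3,5)@(7, 11): e=[-7,30,3] → ·
  covered (4 px):
    · · · · · · ·
    · · · · · · ·
    · · · · # · ·
    · · · # · · ·
    · · # # · · ·
    · · · · · · ·
T1:
  2·area = 112  (B↔C swapped to make it positive)
  edge (10, 8)→(0, 12): d=(-10,4) inclusive
  edge (0, 12)→(2, 0): d=(2,-12) inclusive
  edge (2, 0)→(10, 8): d=(8,8) inclusive
    (1,0)@(3, 1): e=[98,14,0] → #  [on edge]
    (2,0)@(5, 1): e=[90,38,-16] → ·
    (1,1)@(3, 3): e=[78,18,16] → #
    (2,1)@(5, 3): e=[70,42,0] → #  [on edge]
    (3,1)@(7, 3): e=[62,66,-16] → ·
    (1,2)@(3, 5): e=[58,22,32] → #
    (3,2)@(7, 5): e=[42,70,0] → #  [on edge]
    (4,2)@(9, 5): e=[34,94,-16] → ·
    (0,3)@(1, 7): e=[46,2,64] → #
    (4,3)@(9, 7): e=[14,98,0] → #  [on edge]
    (5,3)@(11, 7): e=[6,122,-16] → ·
    (0,4)@(1, 9): e=[26,6,80] → #
    (5,4)@(11, 9): e=[-14,126,0] → ·  [on edge]
    (6,5)@(13, 11): e=[-42,154,0] → ·  [on edge]
  covered (16 px):
    · # · · · · ·
    · # # · · · ·
    · # # # · · ·
    # # # # # · ·
    # # # # · · ·
    # · · · · · ·

Z-buffer (winner per pixel, '.' = empty):
  . 1 . . . . .
  . 1 1 . . . .
  . 1 1 1 0 . .
  1 1 1 1 1 . .
  1 1 1 1 . . .
  1 . . . . . .

Result: 1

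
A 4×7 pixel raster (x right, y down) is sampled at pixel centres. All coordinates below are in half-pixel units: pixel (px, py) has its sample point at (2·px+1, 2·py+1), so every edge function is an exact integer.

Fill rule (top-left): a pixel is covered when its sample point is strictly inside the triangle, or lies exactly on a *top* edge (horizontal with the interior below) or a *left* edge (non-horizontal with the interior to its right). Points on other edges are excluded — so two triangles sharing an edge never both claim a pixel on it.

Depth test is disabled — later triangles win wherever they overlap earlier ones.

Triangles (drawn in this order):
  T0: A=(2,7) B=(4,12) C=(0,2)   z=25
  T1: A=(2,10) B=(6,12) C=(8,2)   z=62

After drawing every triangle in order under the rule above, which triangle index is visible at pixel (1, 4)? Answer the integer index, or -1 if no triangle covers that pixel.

T0:
  degenerate (2·area = 0) — covers nothing
T1:
  2·area = 44  (B↔C swapped to make it positive)
  edge (2, 10)→(8, 2): d=(6,-8) top-left  bias=+0
  edge (8, 2)→(6, 12): d=(-2,10) right/bottom  bias=-1
  edge (6, 12)→(2, 10): d=(-4,-2) top-left  bias=+0
    (3,2)@(7, 5): e=[10,4,30] → X
    (2,3)@(5, 7): e=[6,20,18] → X
    (3,3)@(7, 7): e=[22,0,22] → .  [on edge]
    (1,4)@(3, 9): e=[2,36,6] → X
    (3,4)@(7, 9): e=[34,-4,14] → .
    (1,5)@(3, 11): e=[14,32,-2] → .
    (2,5)@(5, 11): e=[30,12,2] → X
    (3,5)@(7, 11): e=[46,-8,6] → .
    (2,6)@(5, 13): e=[42,8,-6] → .
  covered (5 px):
    . . . .
    . . . .
    . . . X
    . . X .
    . X X .
    . . X .
    . . . .

Z-buffer (winner per pixel, '.' = empty):
  . . . .
  . . . .
  . . . 1
  . . 1 .
  . 1 1 .
  . . 1 .
  . . . .

Answer: 1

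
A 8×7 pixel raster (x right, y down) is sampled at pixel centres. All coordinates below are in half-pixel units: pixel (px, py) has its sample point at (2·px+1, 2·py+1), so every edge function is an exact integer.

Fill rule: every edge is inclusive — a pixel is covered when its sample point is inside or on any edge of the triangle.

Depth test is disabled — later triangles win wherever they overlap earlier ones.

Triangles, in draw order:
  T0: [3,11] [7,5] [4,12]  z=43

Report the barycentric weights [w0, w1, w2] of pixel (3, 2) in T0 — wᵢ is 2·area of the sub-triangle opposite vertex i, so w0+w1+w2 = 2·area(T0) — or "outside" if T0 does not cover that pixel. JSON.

T0:
  2·area = 10
  edge (3, 11)→(7, 5): d=(4,-6) inclusive
  edge (7, 5)→(4, 12): d=(-3,7) inclusive
  edge (4, 12)→(3, 11): d=(-1,-1) inclusive
    (3,2)@(7, 5): e=[0,0,10] → X  [on edge]
    (4,2)@(9, 5): e=[12,-14,12] → .
    (3,3)@(7, 7): e=[8,-6,8] → .
    (0,4)@(1, 9): e=[-20,30,0] → .  [on edge]
    (2,4)@(5, 9): e=[4,2,4] → X
    (3,4)@(7, 9): e=[16,-12,6] → .
    (1,5)@(3, 11): e=[0,10,0] → X  [on edge]
    (2,5)@(5, 11): e=[12,-4,2] → .
    (1,6)@(3, 13): e=[8,4,-2] → .
    (2,6)@(5, 13): e=[20,-10,0] → .  [on edge]
  covered (3 px):
    . . . . . . . .
    . . . . . . . .
    . . . X . . . .
    . . . . . . . .
    . . X . . . . .
    . X . . . . . .
    . . . . . . . .

Final: [0,10,0]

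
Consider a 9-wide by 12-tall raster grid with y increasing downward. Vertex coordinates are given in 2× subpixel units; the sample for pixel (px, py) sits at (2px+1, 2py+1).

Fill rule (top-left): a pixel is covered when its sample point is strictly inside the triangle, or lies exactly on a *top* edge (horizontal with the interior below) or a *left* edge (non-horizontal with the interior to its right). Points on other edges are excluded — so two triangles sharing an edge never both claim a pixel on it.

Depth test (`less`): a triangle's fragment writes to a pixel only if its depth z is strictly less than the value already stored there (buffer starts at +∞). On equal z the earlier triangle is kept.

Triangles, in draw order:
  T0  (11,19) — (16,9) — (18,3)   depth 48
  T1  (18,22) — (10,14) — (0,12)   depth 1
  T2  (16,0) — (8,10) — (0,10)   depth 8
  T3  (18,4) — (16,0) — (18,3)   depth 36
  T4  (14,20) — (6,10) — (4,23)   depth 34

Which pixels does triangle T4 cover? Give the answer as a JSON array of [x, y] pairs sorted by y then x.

T0:
  2·area = 10  (B↔C swapped to make it positive)
  edge (11, 19)→(18, 3): d=(7,-16) top-left  bias=+0
  edge (18, 3)→(16, 9): d=(-2,6) right/bottom  bias=-1
  edge (16, 9)→(11, 19): d=(-5,10) right/bottom  bias=-1
    (8,3)@(17, 7): e=[12,-2,0] → .  [on edge]
    (7,5)@(15, 11): e=[8,2,0] → .  [on edge]
    (6,7)@(13, 15): e=[4,6,0] → .  [on edge]
    (5,9)@(11, 19): e=[0,10,0] → .  [on edge]
    (4,11)@(9, 23): e=[-4,14,0] → .  [on edge]
  covered (0 px):
    . . . . . . . . .
    . . . . . . . . .
    . . . . . . . . .
    . . . . . . . . .
    . . . . . . . . .
    . . . . . . . . .
    . . . . . . . . .
    . . . . . . . . .
    . . . . . . . . .
    . . . . . . . . .
    . . . . . . . . .
    . . . . . . . . .
T1:
  2·area = 64  (B↔C swapped to make it positive)
  edge (18, 22)→(0, 12): d=(-18,-10) top-left  bias=+0
  edge (0, 12)→(10, 14): d=(10,2) right/bottom  bias=-1
  edge (10, 14)→(18, 22): d=(8,8) right/bottom  bias=-1
    (0,2)@(1, 5): e=[136,-72,0] → .  [on edge]
    (1,3)@(3, 7): e=[120,-56,0] → .  [on edge]
    (2,4)@(5, 9): e=[104,-40,0] → .  [on edge]
    (3,5)@(7, 11): e=[88,-24,0] → .  [on edge]
    (1,6)@(3, 13): e=[12,4,48] → X
    (2,6)@(5, 13): e=[32,0,32] → .  [on edge]
    (4,6)@(9, 13): e=[72,-8,0] → .  [on edge]
    (1,7)@(3, 15): e=[-24,24,64] → .
    (3,7)@(7, 15): e=[16,16,32] → X
    (4,7)@(9, 15): e=[36,12,16] → X
    (5,7)@(11, 15): e=[56,8,0] → .  [on edge]
    (7,7)@(15, 15): e=[96,0,-32] → .  [on edge]
    (4,8)@(9, 17): e=[0,32,32] → X  [on edge]
    (6,8)@(13, 17): e=[40,24,0] → .  [on edge]
    (7,9)@(15, 19): e=[24,40,0] → .  [on edge]
    (8,10)@(17, 21): e=[8,56,0] → .  [on edge]
  covered (6 px):
    . . . . . . . . .
    . . . . . . . . .
    . . . . . . . . .
    . . . . . . . . .
    . . . . . . . . .
    . . . . . . . . .
    . X . . . . . . .
    . . . X X . . . .
    . . . . X X . . .
    . . . . . . X . .
    . . . . . . . . .
    . . . . . . . . .
T2:
  2·area = 80
  edge (16, 0)→(8, 10): d=(-8,10) right/bottom  bias=-1
  edge (8, 10)→(0, 10): d=(-8,0) right/bottom  bias=-1
  edge (0, 10)→(16, 0): d=(16,-10) top-left  bias=+0
    (7,0)@(15, 1): e=[2,72,6] → X
    (8,0)@(17, 1): e=[-18,72,26] → .
    (6,1)@(13, 3): e=[6,56,18] → X
    (7,1)@(15, 3): e=[-14,56,38] → .
    (4,2)@(9, 5): e=[30,40,10] → X
    (5,2)@(11, 5): e=[10,40,30] → X
    (6,2)@(13, 5): e=[-10,40,50] → .
    (2,3)@(5, 7): e=[54,24,2] → X
    (3,3)@(7, 7): e=[34,24,22] → X
    (5,3)@(11, 7): e=[-6,24,62] → .
    (1,4)@(3, 9): e=[58,8,14] → X
    (4,4)@(9, 9): e=[-2,8,74] → .
  covered (10 px):
    . . . . . . . X .
    . . . . . . X . .
    . . . . X X . . .
    . . X X X . . . .
    . X X X . . . . .
    . . . . . . . . .
    . . . . . . . . .
    . . . . . . . . .
    . . . . . . . . .
    . . . . . . . . .
    . . . . . . . . .
    . . . . . . . . .
T3:
  2·area = 2
  edge (18, 4)→(16, 0): d=(-2,-4) top-left  bias=+0
  edge (16, 0)→(18, 3): d=(2,3) right/bottom  bias=-1
  edge (18, 3)→(18, 4): d=(0,1) right/bottom  bias=-1
  covered (0 px):
    . . . . . . . . .
    . . . . . . . . .
    . . . . . . . . .
    . . . . . . . . .
    . . . . . . . . .
    . . . . . . . . .
    . . . . . . . . .
    . . . . . . . . .
    . . . . . . . . .
    . . . . . . . . .
    . . . . . . . . .
    . . . . . . . . .
T4:
  2·area = 124  (B↔C swapped to make it positive)
  edge (14, 20)→(4, 23): d=(-10,3) right/bottom  bias=-1
  edge (4, 23)→(6, 10): d=(2,-13) top-left  bias=+0
  edge (6, 10)→(14, 20): d=(8,10) right/bottom  bias=-1
    (3,6)@(7, 13): e=[91,19,14] → X
    (4,6)@(9, 13): e=[85,45,-6] → .
    (3,7)@(7, 15): e=[71,23,30] → X
    (4,7)@(9, 15): e=[65,49,10] → X
    (5,7)@(11, 15): e=[59,75,-10] → .
    (2,8)@(5, 17): e=[57,1,66] → X
    (5,8)@(11, 17): e=[39,79,6] → X
    (6,8)@(13, 17): e=[33,105,-14] → .
    (2,9)@(5, 19): e=[37,5,82] → X
    (6,9)@(13, 19): e=[13,109,2] → X
    (7,9)@(15, 19): e=[7,135,-18] → .
    (2,10)@(5, 21): e=[17,9,98] → X
  covered (15 px):
    . . . . . . . . .
    . . . . . . . . .
    . . . . . . . . .
    . . . . . . . . .
    . . . . . . . . .
    . . . . . . . . .
    . . . X . . . . .
    . . . X X . . . .
    . . X X X X . . .
    . . X X X X X . .
    . . X X X . . . .
    . . . . . . . . .

Result: [[3,6],[3,7],[4,7],[2,8],[3,8],[4,8],[5,8],[2,9],[3,9],[4,9],[5,9],[6,9],[2,10],[3,10],[4,10]]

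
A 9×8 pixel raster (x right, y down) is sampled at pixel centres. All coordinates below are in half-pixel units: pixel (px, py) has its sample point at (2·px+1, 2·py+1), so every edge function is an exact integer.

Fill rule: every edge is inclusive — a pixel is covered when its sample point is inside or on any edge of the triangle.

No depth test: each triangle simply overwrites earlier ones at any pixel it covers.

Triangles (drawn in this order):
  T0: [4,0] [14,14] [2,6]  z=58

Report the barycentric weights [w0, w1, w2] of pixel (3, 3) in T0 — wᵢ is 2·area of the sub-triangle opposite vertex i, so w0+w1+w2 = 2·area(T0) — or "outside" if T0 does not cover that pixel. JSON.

T0:
  2·area = 88
  edge (4, 0)→(14, 14): d=(10,14) inclusive
  edge (14, 14)→(2, 6): d=(-12,-8) inclusive
  edge (2, 6)→(4, 0): d=(2,-6) inclusive
    (1,1)@(3, 3): e=[44,44,0] → X  [on edge]
    (2,1)@(5, 3): e=[16,60,12] → X
    (3,1)@(7, 3): e=[-12,76,24] → .
    (1,2)@(3, 5): e=[64,20,4] → X
    (3,2)@(7, 5): e=[8,52,28] → X
    (4,2)@(9, 5): e=[-20,68,40] → .
    (1,3)@(3, 7): e=[84,-4,8] → .
    (2,3)@(5, 7): e=[56,12,20] → X
    (4,3)@(9, 7): e=[0,44,44] → X  [on edge]
    (5,3)@(11, 7): e=[-28,60,56] → .
    (0,4)@(1, 9): e=[132,-44,0] → .  [on edge]
    (2,4)@(5, 9): e=[76,-12,24] → .
  covered (12 px):
    . . . . . . . . .
    . X X . . . . . .
    . X X X . . . . .
    . . X X X . . . .
    . . . X X . . . .
    . . . . . X . . .
    . . . . . . X . .
    . . . . . . . . .

Answer: [28,32,28]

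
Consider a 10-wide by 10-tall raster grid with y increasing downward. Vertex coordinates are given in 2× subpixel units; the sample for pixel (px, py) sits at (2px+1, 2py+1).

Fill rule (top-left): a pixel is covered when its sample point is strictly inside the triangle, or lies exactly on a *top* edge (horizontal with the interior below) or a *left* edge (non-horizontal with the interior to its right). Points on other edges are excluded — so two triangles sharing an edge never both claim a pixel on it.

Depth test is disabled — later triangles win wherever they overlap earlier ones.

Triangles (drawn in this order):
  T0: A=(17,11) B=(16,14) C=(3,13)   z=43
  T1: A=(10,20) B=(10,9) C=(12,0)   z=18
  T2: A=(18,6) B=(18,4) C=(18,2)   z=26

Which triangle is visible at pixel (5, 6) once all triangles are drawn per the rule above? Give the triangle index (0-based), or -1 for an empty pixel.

T0:
  2·area = 40
  edge (17, 11)→(16, 14): d=(-1,3) right/bottom  bias=-1
  edge (16, 14)→(3, 13): d=(-13,-1) top-left  bias=+0
  edge (3, 13)→(17, 11): d=(14,-2) top-left  bias=+0
    (9,2)@(19, 5): e=[0,120,-80] → ·  [on edge]
    (8,5)@(17, 11): e=[0,40,0] → ·  [on edge]
    (1,6)@(3, 13): e=[40,0,0] → #  [on edge]
    (2,6)@(5, 13): e=[34,2,4] → #
    (3,6)@(7, 13): e=[28,4,8] → #
    (4,6)@(9, 13): e=[22,6,12] → #
    (5,6)@(11, 13): e=[16,8,16] → #
    (6,6)@(13, 13): e=[10,10,20] → #
    (7,6)@(15, 13): e=[4,12,24] → #
    (8,6)@(17, 13): e=[-2,14,28] → ·
    (1,7)@(3, 15): e=[38,-26,28] → ·
    (2,7)@(5, 15): e=[32,-24,32] → ·
    (7,8)@(15, 17): e=[0,-40,80] → ·  [on edge]
  covered (7 px):
    · · · · · · · · · ·
    · · · · · · · · · ·
    · · · · · · · · · ·
    · · · · · · · · · ·
    · · · · · · · · · ·
    · · · · · · · · · ·
    · # # # # # # # · ·
    · · · · · · · · · ·
    · · · · · · · · · ·
    · · · · · · · · · ·
T1:
  2·area = 22
  edge (10, 20)→(10, 9): d=(0,-11) top-left  bias=+0
  edge (10, 9)→(12, 0): d=(2,-9) top-left  bias=+0
  edge (12, 0)→(10, 20): d=(-2,20) right/bottom  bias=-1
    (5,2)@(11, 5): e=[11,1,10] → #
    (6,2)@(13, 5): e=[33,19,-30] → ·
    (5,3)@(11, 7): e=[11,5,6] → #
    (6,3)@(13, 7): e=[33,23,-34] → ·
    (5,4)@(11, 9): e=[11,9,2] → #
    (6,4)@(13, 9): e=[33,27,-38] → ·
    (5,5)@(11, 11): e=[11,13,-2] → ·
  covered (3 px):
    · · · · · · · · · ·
    · · · · · · · · · ·
    · · · · · # · · · ·
    · · · · · # · · · ·
    · · · · · # · · · ·
    · · · · · · · · · ·
    · · · · · · · · · ·
    · · · · · · · · · ·
    · · · · · · · · · ·
    · · · · · · · · · ·
T2:
  degenerate (2·area = 0) — covers nothing

Z-buffer (winner per pixel, '.' = empty):
  . . . . . . . . . .
  . . . . . . . . . .
  . . . . . 1 . . . .
  . . . . . 1 . . . .
  . . . . . 1 . . . .
  . . . . . . . . . .
  . 0 0 0 0 0 0 0 . .
  . . . . . . . . . .
  . . . . . . . . . .
  . . . . . . . . . .

Result: 0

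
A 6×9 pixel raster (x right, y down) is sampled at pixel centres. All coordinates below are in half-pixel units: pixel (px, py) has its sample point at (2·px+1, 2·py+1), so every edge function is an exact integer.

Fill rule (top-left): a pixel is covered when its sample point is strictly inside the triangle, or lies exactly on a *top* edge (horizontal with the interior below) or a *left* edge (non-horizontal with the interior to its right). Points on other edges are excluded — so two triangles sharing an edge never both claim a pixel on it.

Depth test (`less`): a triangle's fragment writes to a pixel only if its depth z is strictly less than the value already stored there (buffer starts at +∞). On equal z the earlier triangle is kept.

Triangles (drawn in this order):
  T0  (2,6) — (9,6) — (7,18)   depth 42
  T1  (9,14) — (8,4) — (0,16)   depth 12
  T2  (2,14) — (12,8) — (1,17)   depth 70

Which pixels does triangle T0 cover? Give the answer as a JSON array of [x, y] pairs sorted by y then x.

T0:
  2·area = 84
  edge (2, 6)→(9, 6): d=(7,0) top-left  bias=+0
  edge (9, 6)→(7, 18): d=(-2,12) right/bottom  bias=-1
  edge (7, 18)→(2, 6): d=(-5,-12) top-left  bias=+0
    (1,3)@(3, 7): e=[7,70,7] → X
    (2,3)@(5, 7): e=[7,46,31] → X
    (3,3)@(7, 7): e=[7,22,55] → X
    (4,3)@(9, 7): e=[7,-2,79] → .
    (1,4)@(3, 9): e=[21,66,-3] → .
    (2,4)@(5, 9): e=[21,42,21] → X
    (4,4)@(9, 9): e=[21,-6,69] → .
    (2,5)@(5, 11): e=[35,38,11] → X
    (4,5)@(9, 11): e=[35,-10,59] → .
    (2,6)@(5, 13): e=[49,34,1] → X
    (4,6)@(9, 13): e=[49,-14,49] → .
    (2,7)@(5, 15): e=[63,30,-9] → .
  covered (11 px):
    . . . . . .
    . . . . . .
    . . . . . .
    . X X X . .
    . . X X . .
    . . X X . .
    . . X X . .
    . . . X . .
    . . . X . .
T1:
  2·area = 92  (B↔C swapped to make it positive)
  edge (9, 14)→(0, 16): d=(-9,2) right/bottom  bias=-1
  edge (0, 16)→(8, 4): d=(8,-12) top-left  bias=+0
  edge (8, 4)→(9, 14): d=(1,10) right/bottom  bias=-1
    (3,3)@(7, 7): e=[67,12,13] → X
    (4,3)@(9, 7): e=[63,36,-7] → .
    (2,4)@(5, 9): e=[53,4,35] → X
    (4,4)@(9, 9): e=[45,52,-5] → .
    (2,5)@(5, 11): e=[35,20,37] → X
    (4,5)@(9, 11): e=[27,68,-3] → .
    (1,6)@(3, 13): e=[21,12,59] → X
    (4,6)@(9, 13): e=[9,84,-1] → .
    (0,7)@(1, 15): e=[7,4,81] → X
    (2,7)@(5, 15): e=[-1,52,41] → .
    (3,7)@(7, 15): e=[-5,76,21] → .
    (0,8)@(1, 17): e=[-11,20,83] → .
  covered (10 px):
    . . . . . .
    . . . . . .
    . . . . . .
    . . . X . .
    . . X X . .
    . . X X . .
    . X X X . .
    X X . . . .
    . . . . . .
T2:
  2·area = 24
  edge (2, 14)→(12, 8): d=(10,-6) top-left  bias=+0
  edge (12, 8)→(1, 17): d=(-11,9) right/bottom  bias=-1
  edge (1, 17)→(2, 14): d=(1,-3) top-left  bias=+0
    (2,2)@(5, 5): e=[-72,96,0] → .  [on edge]
    (1,5)@(3, 11): e=[-24,48,0] → .  [on edge]
    (3,5)@(7, 11): e=[0,12,12] → X  [on edge]
    (4,5)@(9, 11): e=[12,-6,18] → .
    (2,6)@(5, 13): e=[8,8,8] → X
    (3,6)@(7, 13): e=[20,-10,14] → .
    (1,7)@(3, 15): e=[16,4,4] → X
    (2,7)@(5, 15): e=[28,-14,10] → .
    (0,8)@(1, 17): e=[24,0,0] → .  [on edge]
    (1,8)@(3, 17): e=[36,-18,6] → .
  covered (3 px):
    . . . . . .
    . . . . . .
    . . . . . .
    . . . . . .
    . . . . . .
    . . . X . .
    . . X . . .
    . X . . . .
    . . . . . .

Answer: [[1,3],[2,3],[3,3],[2,4],[3,4],[2,5],[3,5],[2,6],[3,6],[3,7],[3,8]]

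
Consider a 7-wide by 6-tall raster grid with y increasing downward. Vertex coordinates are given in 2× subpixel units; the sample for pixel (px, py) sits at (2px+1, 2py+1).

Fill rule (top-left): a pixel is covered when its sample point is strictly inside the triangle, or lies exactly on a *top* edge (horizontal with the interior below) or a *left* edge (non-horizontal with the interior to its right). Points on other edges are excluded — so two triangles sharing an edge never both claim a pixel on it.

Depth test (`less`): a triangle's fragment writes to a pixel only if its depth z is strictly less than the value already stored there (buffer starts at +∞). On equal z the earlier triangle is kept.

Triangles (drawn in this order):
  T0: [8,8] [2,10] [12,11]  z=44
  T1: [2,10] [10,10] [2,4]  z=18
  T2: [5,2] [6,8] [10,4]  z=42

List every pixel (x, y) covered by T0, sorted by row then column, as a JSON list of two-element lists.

T0:
  2·area = 26  (B↔C swapped to make it positive)
  edge (8, 8)→(12, 11): d=(4,3) right/bottom  bias=-1
  edge (12, 11)→(2, 10): d=(-10,-1) top-left  bias=+0
  edge (2, 10)→(8, 8): d=(6,-2) top-left  bias=+0
    (5,3)@(11, 7): e=[-13,39,0] → .  [on edge]
    (2,4)@(5, 9): e=[13,13,0] → X  [on edge]
    (3,4)@(7, 9): e=[7,15,4] → X
    (4,4)@(9, 9): e=[1,17,8] → X
    (5,4)@(11, 9): e=[-5,19,12] → .
    (2,5)@(5, 11): e=[21,-7,12] → .
    (3,5)@(7, 11): e=[15,-5,16] → .
    (4,5)@(9, 11): e=[9,-3,20] → .
  covered (3 px):
    . . . . . . .
    . . . . . . .
    . . . . . . .
    . . . . . . .
    . . X X X . .
    . . . . . . .
T1:
  2·area = 48  (B↔C swapped to make it positive)
  edge (2, 10)→(2, 4): d=(0,-6) top-left  bias=+0
  edge (2, 4)→(10, 10): d=(8,6) right/bottom  bias=-1
  edge (10, 10)→(2, 10): d=(-8,0) right/bottom  bias=-1
    (1,2)@(3, 5): e=[6,2,40] → X
    (2,2)@(5, 5): e=[18,-10,40] → .
    (1,3)@(3, 7): e=[6,18,24] → X
    (2,3)@(5, 7): e=[18,6,24] → X
    (3,3)@(7, 7): e=[30,-6,24] → .
    (1,4)@(3, 9): e=[6,34,8] → X
    (3,4)@(7, 9): e=[30,10,8] → X
    (4,4)@(9, 9): e=[42,-2,8] → .
    (1,5)@(3, 11): e=[6,50,-8] → .
    (2,5)@(5, 11): e=[18,38,-8] → .
    (3,5)@(7, 11): e=[30,26,-8] → .
  covered (6 px):
    . . . . . . .
    . . . . . . .
    . X . . . . .
    . X X . . . .
    . X X X . . .
    . . . . . . .
T2:
  2·area = 28  (B↔C swapped to make it positive)
  edge (5, 2)→(10, 4): d=(5,2) right/bottom  bias=-1
  edge (10, 4)→(6, 8): d=(-4,4) right/bottom  bias=-1
  edge (6, 8)→(5, 2): d=(-1,-6) top-left  bias=+0
    (6,0)@(13, 1): e=[-21,0,49] → .  [on edge]
    (3,1)@(7, 3): e=[1,16,11] → X
    (4,1)@(9, 3): e=[-3,8,23] → .
    (5,1)@(11, 3): e=[-7,0,35] → .  [on edge]
    (3,2)@(7, 5): e=[11,8,9] → X
    (4,2)@(9, 5): e=[7,0,21] → .  [on edge]
    (3,3)@(7, 7): e=[21,0,7] → .  [on edge]
    (2,4)@(5, 9): e=[35,0,-7] → .  [on edge]
    (1,5)@(3, 11): e=[49,0,-21] → .  [on edge]
  covered (2 px):
    . . . . . . .
    . . . X . . .
    . . . X . . .
    . . . . . . .
    . . . . . . .
    . . . . . . .

Answer: [[2,4],[3,4],[4,4]]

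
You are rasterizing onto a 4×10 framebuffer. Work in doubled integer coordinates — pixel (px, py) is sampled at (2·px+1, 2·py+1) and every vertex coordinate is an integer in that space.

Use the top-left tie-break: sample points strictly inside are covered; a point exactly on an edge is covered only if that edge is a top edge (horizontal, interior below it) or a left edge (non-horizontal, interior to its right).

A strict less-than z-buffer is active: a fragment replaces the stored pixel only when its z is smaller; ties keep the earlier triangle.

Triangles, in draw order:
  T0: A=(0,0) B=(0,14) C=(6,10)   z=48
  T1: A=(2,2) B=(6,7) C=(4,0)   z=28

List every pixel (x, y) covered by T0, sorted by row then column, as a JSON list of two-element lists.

T0:
  2·area = 84  (B↔C swapped to make it positive)
  edge (0, 0)→(6, 10): d=(6,10) right/bottom  bias=-1
  edge (6, 10)→(0, 14): d=(-6,4) right/bottom  bias=-1
  edge (0, 14)→(0, 0): d=(0,-14) top-left  bias=+0
    (0,1)@(1, 3): e=[8,62,14] → X
    (1,1)@(3, 3): e=[-12,54,42] → .
    (0,2)@(1, 5): e=[20,50,14] → X
    (1,2)@(3, 5): e=[0,42,42] → .  [on edge]
    (0,3)@(1, 7): e=[32,38,14] → X
    (1,3)@(3, 7): e=[12,30,42] → X
    (2,3)@(5, 7): e=[-8,22,70] → .
    (0,4)@(1, 9): e=[44,26,14] → X
    (2,4)@(5, 9): e=[4,10,70] → X
    (3,4)@(7, 9): e=[-16,2,98] → .
    (0,5)@(1, 11): e=[56,14,14] → X
    (2,5)@(5, 11): e=[16,-2,70] → .
  covered (10 px):
    . . . .
    X . . .
    X . . .
    X X . .
    X X X .
    X X . .
    X . . .
    . . . .
    . . . .
    . . . .
T1:
  2·area = 18  (B↔C swapped to make it positive)
  edge (2, 2)→(4, 0): d=(2,-2) top-left  bias=+0
  edge (4, 0)→(6, 7): d=(2,7) right/bottom  bias=-1
  edge (6, 7)→(2, 2): d=(-4,-5) top-left  bias=+0
    (1,0)@(3, 1): e=[0,9,9] → X  [on edge]
    (2,0)@(5, 1): e=[4,-5,19] → .
    (0,1)@(1, 3): e=[0,27,-9] → .  [on edge]
    (1,1)@(3, 3): e=[4,13,1] → X
    (2,1)@(5, 3): e=[8,-1,11] → .
    (1,2)@(3, 5): e=[8,17,-7] → .
    (2,2)@(5, 5): e=[12,3,3] → X
    (3,2)@(7, 5): e=[16,-11,13] → .
    (2,3)@(5, 7): e=[16,7,-5] → .
  covered (3 px):
    . X . .
    . X . .
    . . X .
    . . . .
    . . . .
    . . . .
    . . . .
    . . . .
    . . . .
    . . . .

Result: [[0,1],[0,2],[0,3],[1,3],[0,4],[1,4],[2,4],[0,5],[1,5],[0,6]]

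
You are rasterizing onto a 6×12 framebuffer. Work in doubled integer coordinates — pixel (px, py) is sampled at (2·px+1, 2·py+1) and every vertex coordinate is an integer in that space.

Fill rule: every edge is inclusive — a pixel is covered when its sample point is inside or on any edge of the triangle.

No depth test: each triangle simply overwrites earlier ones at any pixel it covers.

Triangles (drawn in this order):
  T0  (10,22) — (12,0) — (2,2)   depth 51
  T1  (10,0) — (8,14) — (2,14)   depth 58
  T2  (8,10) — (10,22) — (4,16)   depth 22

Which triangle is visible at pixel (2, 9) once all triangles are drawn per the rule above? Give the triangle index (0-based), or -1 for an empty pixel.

T0:
  2·area = 216  (B↔C swapped to make it positive)
  edge (10, 22)→(2, 2): d=(-8,-20) inclusive
  edge (2, 2)→(12, 0): d=(10,-2) inclusive
  edge (12, 0)→(10, 22): d=(-2,22) inclusive
    (3,0)@(7, 1): e=[108,0,108] → #  [on edge]
    (4,0)@(9, 1): e=[148,4,64] → #
    (5,0)@(11, 1): e=[188,8,20] → #
    (1,1)@(3, 3): e=[12,12,192] → #
    (2,1)@(5, 3): e=[52,16,148] → #
    (1,2)@(3, 5): e=[-4,32,188] → ·
    (2,2)@(5, 5): e=[36,36,144] → #
    (2,3)@(5, 7): e=[20,56,140] → #
    (2,4)@(5, 9): e=[4,76,136] → #
    (2,5)@(5, 11): e=[-12,96,132] → ·
    (3,5)@(7, 11): e=[28,100,88] → #
    (5,5)@(11, 11): e=[108,108,0] → #  [on edge]
  covered (28 px):
    · · · # # #
    · # # # # #
    · · # # # #
    · · # # # #
    · · # # # #
    · · · # # #
    · · · # # ·
    · · · · # ·
    · · · · # ·
    · · · · # ·
    · · · · · ·
    · · · · · ·
T1:
  2·area = 84
  edge (10, 0)→(8, 14): d=(-2,14) inclusive
  edge (8, 14)→(2, 14): d=(-6,0) inclusive
  edge (2, 14)→(10, 0): d=(8,-14) inclusive
    (4,1)@(9, 3): e=[8,66,10] → #
    (5,1)@(11, 3): e=[-20,66,38] → ·
    (4,2)@(9, 5): e=[4,54,26] → #
    (5,2)@(11, 5): e=[-24,54,54] → ·
    (3,3)@(7, 7): e=[28,42,14] → #
    (4,3)@(9, 7): e=[0,42,42] → #  [on edge]
    (5,3)@(11, 7): e=[-28,42,70] → ·
    (2,4)@(5, 9): e=[52,30,2] → #
    (4,4)@(9, 9): e=[-4,30,58] → ·
    (2,5)@(5, 11): e=[48,18,18] → #
    (4,5)@(9, 11): e=[-8,18,74] → ·
    (1,6)@(3, 13): e=[72,6,6] → #
    (3,10)@(7, 21): e=[0,-42,126] → ·  [on edge]
  covered (11 px):
    · · · · · ·
    · · · · # ·
    · · · · # ·
    · · · # # ·
    · · # # · ·
    · · # # · ·
    · # # # · ·
    · · · · · ·
    · · · · · ·
    · · · · · ·
    · · · · · ·
    · · · · · ·
T2:
  2·area = 60
  edge (8, 10)→(10, 22): d=(2,12) inclusive
  edge (10, 22)→(4, 16): d=(-6,-6) inclusive
  edge (4, 16)→(8, 10): d=(4,-6) inclusive
    (0,6)@(1, 13): e=[90,0,-30] → ·  [on edge]
    (3,6)@(7, 13): e=[18,36,6] → #
    (4,6)@(9, 13): e=[-6,48,18] → ·
    (1,7)@(3, 15): e=[70,0,-10] → ·  [on edge]
    (2,7)@(5, 15): e=[46,12,2] → #
    (4,7)@(9, 15): e=[-2,36,26] → ·
    (2,8)@(5, 17): e=[50,0,10] → #  [on edge]
    (4,8)@(9, 17): e=[2,24,34] → #
    (5,8)@(11, 17): e=[-22,36,46] → ·
    (2,9)@(5, 19): e=[54,-12,18] → ·
    (3,9)@(7, 19): e=[30,0,30] → #  [on edge]
    (5,9)@(11, 19): e=[-18,24,54] → ·
    (4,10)@(9, 21): e=[10,0,50] → #  [on edge]
    (5,11)@(11, 23): e=[-10,0,70] → ·  [on edge]
  covered (9 px):
    · · · · · ·
    · · · · · ·
    · · · · · ·
    · · · · · ·
    · · · · · ·
    · · · · · ·
    · · · # · ·
    · · # # · ·
    · · # # # ·
    · · · # # ·
    · · · · # ·
    · · · · · ·

Z-buffer (winner per pixel, '.' = empty):
  . . . 0 0 0
  . 0 0 0 1 0
  . . 0 0 1 0
  . . 0 1 1 0
  . . 1 1 0 0
  . . 1 1 0 0
  . 1 1 2 0 .
  . . 2 2 0 .
  . . 2 2 2 .
  . . . 2 2 .
  . . . . 2 .
  . . . . . .

Final: -1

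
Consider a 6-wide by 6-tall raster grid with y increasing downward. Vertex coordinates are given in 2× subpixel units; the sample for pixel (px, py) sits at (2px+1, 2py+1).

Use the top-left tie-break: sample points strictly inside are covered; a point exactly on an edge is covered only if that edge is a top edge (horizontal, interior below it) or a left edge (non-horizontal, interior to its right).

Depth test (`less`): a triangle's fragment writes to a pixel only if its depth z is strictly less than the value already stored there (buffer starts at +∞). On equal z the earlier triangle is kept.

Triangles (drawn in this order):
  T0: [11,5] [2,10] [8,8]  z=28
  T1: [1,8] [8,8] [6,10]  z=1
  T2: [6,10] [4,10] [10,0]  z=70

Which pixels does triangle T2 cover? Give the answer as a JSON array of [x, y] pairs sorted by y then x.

T0:
  2·area = 12  (B↔C swapped to make it positive)
  edge (11, 5)→(8, 8): d=(-3,3) right/bottom  bias=-1
  edge (8, 8)→(2, 10): d=(-6,2) right/bottom  bias=-1
  edge (2, 10)→(11, 5): d=(9,-5) top-left  bias=+0
    (5,2)@(11, 5): e=[0,12,0] → ·  [on edge]
    (4,3)@(9, 7): e=[0,4,8] → ·  [on edge]
    (5,3)@(11, 7): e=[-6,0,18] → ·  [on edge]
    (2,4)@(5, 9): e=[6,0,6] → ·  [on edge]
    (3,4)@(7, 9): e=[0,-4,16] → ·  [on edge]
    (2,5)@(5, 11): e=[0,-12,24] → ·  [on edge]
  covered (0 px):
    · · · · · ·
    · · · · · ·
    · · · · · ·
    · · · · · ·
    · · · · · ·
    · · · · · ·
T1:
  2·area = 14
  edge (1, 8)→(8, 8): d=(7,0) top-left  bias=+0
  edge (8, 8)→(6, 10): d=(-2,2) right/bottom  bias=-1
  edge (6, 10)→(1, 8): d=(-5,-2) top-left  bias=+0
    (5,2)@(11, 5): e=[-21,0,35] → ·  [on edge]
    (4,3)@(9, 7): e=[-7,0,21] → ·  [on edge]
    (2,4)@(5, 9): e=[7,4,3] → #
    (3,4)@(7, 9): e=[7,0,7] → ·  [on edge]
    (2,5)@(5, 11): e=[21,0,-7] → ·  [on edge]
  covered (1 px):
    · · · · · ·
    · · · · · ·
    · · · · · ·
    · · · · · ·
    · · # · · ·
    · · · · · ·
T2:
  2·area = 20
  edge (6, 10)→(4, 10): d=(-2,0) right/bottom  bias=-1
  edge (4, 10)→(10, 0): d=(6,-10) top-left  bias=+0
  edge (10, 0)→(6, 10): d=(-4,10) right/bottom  bias=-1
    (3,2)@(7, 5): e=[10,0,10] → #  [on edge]
    (4,2)@(9, 5): e=[10,20,-10] → ·
    (3,3)@(7, 7): e=[6,12,2] → #
    (4,3)@(9, 7): e=[6,32,-18] → ·
    (2,4)@(5, 9): e=[2,4,14] → #
    (3,4)@(7, 9): e=[2,24,-6] → ·
    (2,5)@(5, 11): e=[-2,16,6] → ·
  covered (3 px):
    · · · · · ·
    · · · · · ·
    · · · # · ·
    · · · # · ·
    · · # · · ·
    · · · · · ·

Final: [[3,2],[3,3],[2,4]]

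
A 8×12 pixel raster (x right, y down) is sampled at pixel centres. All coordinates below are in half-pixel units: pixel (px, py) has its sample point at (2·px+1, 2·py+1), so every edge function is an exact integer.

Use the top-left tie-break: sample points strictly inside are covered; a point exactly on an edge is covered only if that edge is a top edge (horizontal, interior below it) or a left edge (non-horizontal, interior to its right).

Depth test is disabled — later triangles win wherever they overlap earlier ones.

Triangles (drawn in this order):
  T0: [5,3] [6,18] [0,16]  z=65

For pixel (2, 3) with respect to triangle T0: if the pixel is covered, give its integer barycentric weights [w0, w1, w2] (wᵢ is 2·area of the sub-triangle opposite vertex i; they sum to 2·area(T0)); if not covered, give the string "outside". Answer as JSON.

T0:
  2·area = 88
  edge (5, 3)→(6, 18): d=(1,15) right/bottom  bias=-1
  edge (6, 18)→(0, 16): d=(-6,-2) top-left  bias=+0
  edge (0, 16)→(5, 3): d=(5,-13) top-left  bias=+0
    (2,1)@(5, 3): e=[0,88,0] → .  [on edge]
    (2,2)@(5, 5): e=[2,76,10] → X
    (3,2)@(7, 5): e=[-28,80,36] → .
    (2,3)@(5, 7): e=[4,64,20] → X
    (3,3)@(7, 7): e=[-26,68,46] → .
    (1,4)@(3, 9): e=[36,48,4] → X
    (3,4)@(7, 9): e=[-24,56,56] → .
    (1,5)@(3, 11): e=[38,36,14] → X
    (3,5)@(7, 11): e=[-22,44,66] → .
    (1,6)@(3, 13): e=[40,24,24] → X
    (3,6)@(7, 13): e=[-20,32,76] → .
    (0,7)@(1, 15): e=[72,8,8] → X
    (1,8)@(3, 17): e=[44,0,44] → X  [on edge]
    (4,9)@(9, 19): e=[-44,0,132] → .  [on edge]
    (7,10)@(15, 21): e=[-132,0,220] → .  [on edge]
  covered (13 px):
    . . . . . . . .
    . . . . . . . .
    . . X . . . . .
    . . X . . . . .
    . X X . . . . .
    . X X . . . . .
    . X X . . . . .
    X X X . . . . .
    . X X . . . . .
    . . . . . . . .
    . . . . . . . .
    . . . . . . . .

Answer: [64,20,4]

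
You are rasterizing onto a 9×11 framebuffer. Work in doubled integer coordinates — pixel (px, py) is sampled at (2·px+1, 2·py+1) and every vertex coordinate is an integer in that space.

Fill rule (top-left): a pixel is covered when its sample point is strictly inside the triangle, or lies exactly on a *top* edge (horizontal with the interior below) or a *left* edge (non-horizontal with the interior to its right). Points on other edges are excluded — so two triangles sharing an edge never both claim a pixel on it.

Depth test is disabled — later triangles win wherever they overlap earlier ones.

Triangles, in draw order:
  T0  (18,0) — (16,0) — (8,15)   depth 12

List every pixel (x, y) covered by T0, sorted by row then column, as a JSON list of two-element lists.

T0:
  2·area = 30  (B↔C swapped to make it positive)
  edge (18, 0)→(8, 15): d=(-10,15) right/bottom  bias=-1
  edge (8, 15)→(16, 0): d=(8,-15) top-left  bias=+0
  edge (16, 0)→(18, 0): d=(2,0) top-left  bias=+0
    (8,0)@(17, 1): e=[5,23,2] → X
    (7,1)@(15, 3): e=[15,9,6] → X
    (8,1)@(17, 3): e=[-15,39,6] → .
    (7,2)@(15, 5): e=[-5,25,10] → .
    (6,3)@(13, 7): e=[5,11,14] → X
    (7,3)@(15, 7): e=[-25,41,14] → .
    (6,4)@(13, 9): e=[-15,27,18] → .
  covered (3 px):
    . . . . . . . . X
    . . . . . . . X .
    . . . . . . . . .
    . . . . . . X . .
    . . . . . . . . .
    . . . . . . . . .
    . . . . . . . . .
    . . . . . . . . .
    . . . . . . . . .
    . . . . . . . . .
    . . . . . . . . .

Result: [[8,0],[7,1],[6,3]]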